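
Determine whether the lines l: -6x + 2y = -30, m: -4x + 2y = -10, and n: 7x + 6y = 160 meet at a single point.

The three lines meet at one point iff the augmented coefficient matrix [aᵢ bᵢ cᵢ] has rank < 3, i.e. its determinant vanishes.
Here the determinant is 0.
It vanishes, so the lines are concurrent at (10, 15).

Yes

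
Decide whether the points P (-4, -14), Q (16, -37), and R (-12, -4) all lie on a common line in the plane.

PQ = (20, -23), PR = (-8, 10).
det[PQ; PR] = (20)(10) − (-23)(-8) = 16.
The determinant is nonzero, so they are not collinear.

No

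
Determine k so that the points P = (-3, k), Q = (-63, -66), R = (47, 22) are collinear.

-18

The three points are collinear iff det[PQ; PR] = 0.
This determinant is linear in k: (110)k + (1980) = 0, so k = -18.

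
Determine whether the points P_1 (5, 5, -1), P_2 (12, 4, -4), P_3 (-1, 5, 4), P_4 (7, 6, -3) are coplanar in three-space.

No

The four points are coplanar iff the 3×3 determinant with rows P_1P_2, P_1P_3, P_1P_4 is zero.
Rows: (7, -1, -3), (-6, 0, 5), (2, 1, -2).
Expanding along the first row: (7)(-5) − (-1)(2) + (-3)(-6) = -15.
Nonzero ⇒ not coplanar.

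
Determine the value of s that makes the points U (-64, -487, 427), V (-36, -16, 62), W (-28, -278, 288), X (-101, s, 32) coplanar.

-56

Normal to plane UVW: n = (10816, -9248, -11104); plane equation n·P = -929856.
Requiring n·X = -929856: (-9248)s + (-1447744) = -929856.
So s = -56.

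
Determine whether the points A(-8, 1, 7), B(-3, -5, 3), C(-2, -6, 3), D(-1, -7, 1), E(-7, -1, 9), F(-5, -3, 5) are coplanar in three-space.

No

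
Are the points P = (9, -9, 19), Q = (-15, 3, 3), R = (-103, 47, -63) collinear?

No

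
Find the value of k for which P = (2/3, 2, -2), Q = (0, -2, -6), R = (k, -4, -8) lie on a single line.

Collinearity requires PQ × PR = 0; each component is linear in k.
The y-component gives (-4)k + (-4/3) = 0, so k = -1/3.
The remaining components then also vanish.

-1/3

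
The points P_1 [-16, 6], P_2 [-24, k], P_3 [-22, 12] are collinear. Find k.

Collinearity: (P_2 − P_1) must be parallel to (P_3 − P_1) = (-6, 6).
Cross-multiplying the components: (k − 6)·(-6) = (-8)·(6).
Solving gives k = 14.

14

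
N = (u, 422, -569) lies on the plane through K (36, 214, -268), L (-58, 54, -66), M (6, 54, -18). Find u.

The plane through K, L, M has equation −7680x + 17440y + 10240z = 711360.
Substituting N: (-7680)u + (1533120) = 711360, so u = 107.

107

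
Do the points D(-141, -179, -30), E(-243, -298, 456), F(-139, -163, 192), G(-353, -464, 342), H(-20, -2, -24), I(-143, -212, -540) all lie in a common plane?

No

The plane through D, E, F has normal n = DE × DF = (-34194, 23616, -1394) and equation n·P = 635910.
Checking the remaining points: n·G = 635910, n·H = 670104, n·I = 635910.
Since n·H = 670104 ≠ 635910, H is off the plane and the points are not all coplanar.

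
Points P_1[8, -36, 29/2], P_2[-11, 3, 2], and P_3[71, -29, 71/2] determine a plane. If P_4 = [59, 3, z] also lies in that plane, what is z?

53/2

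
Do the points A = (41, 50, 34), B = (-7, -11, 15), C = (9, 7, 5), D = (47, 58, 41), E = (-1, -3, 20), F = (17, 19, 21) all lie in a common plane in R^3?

The plane through A, B, C has normal n = AB × AC = (952, -784, 112) and equation n·P = 3640.
Checking the remaining points: n·D = 3864, n·E = 3640, n·F = 3640.
Since n·D = 3864 ≠ 3640, D is off the plane and the points are not all coplanar.

No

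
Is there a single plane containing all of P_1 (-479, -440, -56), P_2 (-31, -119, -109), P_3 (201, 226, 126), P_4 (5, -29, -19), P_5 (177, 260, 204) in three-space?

Yes

The plane through P_1, P_2, P_3 has normal n = P_1P_2 × P_1P_3 = (93720, -117576, 80088) and equation n·P = 2356632.
Checking the remaining points: n·P_4 = 2356632, n·P_5 = 2356632.
All equal 2356632, so all 5 points lie in one plane.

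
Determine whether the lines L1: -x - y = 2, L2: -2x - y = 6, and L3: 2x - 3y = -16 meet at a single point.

No

Intersecting L1 and L2: solving the 2×2 system gives (x, y) = (-4, 2).
Substitute into L3: (2)(-4) + (-3)(2) = -14.
But L3 requires -16 ≠ -14, so the three lines have no common point.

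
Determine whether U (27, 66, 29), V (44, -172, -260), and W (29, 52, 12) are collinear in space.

No

UV = (17, -238, -289), UW = (2, -14, -17).
UV × UW = (0, -289, 238).
The cross product is nonzero, so the points do not lie on one line.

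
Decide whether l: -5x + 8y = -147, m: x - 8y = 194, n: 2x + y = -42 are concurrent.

No

Intersecting l and m: solving the 2×2 system gives (x, y) = (-47/4, -823/32).
Substitute into n: (2)(-47/4) + (1)(-823/32) = -1575/32.
But n requires -42 ≠ -1575/32, so the three lines have no common point.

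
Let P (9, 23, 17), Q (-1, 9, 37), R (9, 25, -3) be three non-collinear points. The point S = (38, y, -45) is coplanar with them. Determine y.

64

Coplanarity requires PQ · (PR × PS) = 0.
PQ = (-10, -14, 20), PR = (0, 2, -20); the triple product is linear in y with coefficient -200 and constant term 12800.
Setting it to zero: y = 64.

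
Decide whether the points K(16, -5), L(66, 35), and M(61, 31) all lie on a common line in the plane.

Yes

KL = (50, 40), KM = (45, 36).
Twice the signed area of △KLM is (50)(36) − (40)(45) = 0.
The triangle is degenerate (zero area), so the points are collinear.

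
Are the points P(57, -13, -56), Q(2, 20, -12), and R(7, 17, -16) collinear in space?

PQ = (-55, 33, 44), PR = (-50, 30, 40).
Each component of PR is 10/11 times the corresponding component of PQ, so PR = 10/11·PQ and the points are collinear.

Yes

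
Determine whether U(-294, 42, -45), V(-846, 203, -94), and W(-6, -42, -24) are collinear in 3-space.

UV = (-552, 161, -49), UW = (288, -84, 21).
UV × UW = (-735, -2520, 0).
The cross product is nonzero, so the points do not lie on one line.

No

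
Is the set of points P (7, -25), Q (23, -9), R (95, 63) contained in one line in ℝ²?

Yes

PQ = (16, 16), PR = (88, 88).
Checking proportionality: PR = 11/2·PQ, so the vectors are parallel and the points are collinear.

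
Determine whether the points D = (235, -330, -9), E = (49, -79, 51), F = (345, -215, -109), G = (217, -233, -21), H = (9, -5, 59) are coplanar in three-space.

Yes

The plane through D, E, F has normal n = DE × DF = (-32000, -12000, -49000) and equation n·P = -3119000.
Checking the remaining points: n·G = -3119000, n·H = -3119000.
All equal -3119000, so all 5 points lie in one plane.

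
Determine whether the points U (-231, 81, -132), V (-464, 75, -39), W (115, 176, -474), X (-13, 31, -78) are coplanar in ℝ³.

No

The four points are coplanar iff the 3×3 determinant with rows UV, UW, UX is zero.
Rows: (-233, -6, 93), (346, 95, -342), (218, -50, 54).
Expanding along the first row: (-233)(-11970) − (-6)(93240) + (93)(-38010) = -186480.
Nonzero ⇒ not coplanar.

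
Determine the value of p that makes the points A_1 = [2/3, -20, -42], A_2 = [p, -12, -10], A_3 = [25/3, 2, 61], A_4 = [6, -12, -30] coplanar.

4

Normal to plane A_1A_3A_4: n = (-560, 1372/3, -56); plane equation n·P = -7168.
Requiring n·A_2 = -7168: (-560)p + (-4928) = -7168.
So p = 4.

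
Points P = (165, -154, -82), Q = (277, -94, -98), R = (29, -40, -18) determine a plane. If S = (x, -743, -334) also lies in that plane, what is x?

A normal to the plane is n = PQ × PR = (5664, -4992, 20928).
S lies in the plane iff n · PS = 0.
This gives (5664)x + (-3268128) = 0, so x = 577.

577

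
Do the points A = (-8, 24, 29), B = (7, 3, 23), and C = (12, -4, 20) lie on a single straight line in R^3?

AB = (15, -21, -6), AC = (20, -28, -9).
Comparing components 2 and 3: (-21)(-9) − (-6)(-28) = 21 ≠ 0, so AB and AC are not parallel and the points are not collinear.

No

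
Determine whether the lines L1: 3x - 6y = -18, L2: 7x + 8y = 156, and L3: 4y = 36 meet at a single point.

Yes

Lines aᵢx + bᵢy = cᵢ with pairwise distinct directions are concurrent exactly when det[aᵢ bᵢ cᵢ] = 0.
Here the determinant is 0.
It vanishes, so the lines are concurrent at (12, 9).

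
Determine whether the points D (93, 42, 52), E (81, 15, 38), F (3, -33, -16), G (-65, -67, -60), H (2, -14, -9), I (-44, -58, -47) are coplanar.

The plane through D, E, F has normal n = DE × DF = (786, 444, -1530) and equation n·P = 12186.
Checking the remaining points: n·G = 10962, n·H = 9126, n·I = 11574.
Since n·G = 10962 ≠ 12186, G is off the plane and the points are not all coplanar.

No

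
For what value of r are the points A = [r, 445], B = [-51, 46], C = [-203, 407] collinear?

Collinearity: (A − B) must be parallel to (C − B) = (-152, 361).
Cross-multiplying the components: (r − (-51))·(361) = (399)·(-152).
Solving gives r = -219.

-219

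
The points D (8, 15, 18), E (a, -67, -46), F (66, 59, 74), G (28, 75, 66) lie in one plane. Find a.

-16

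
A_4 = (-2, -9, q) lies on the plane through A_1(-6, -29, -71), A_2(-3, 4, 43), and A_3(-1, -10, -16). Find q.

The plane through A_1, A_2, A_3 has equation −351x + 405y − 108z = -1971.
Substituting A_4: (-108)q + (-2943) = -1971, so q = -9.

-9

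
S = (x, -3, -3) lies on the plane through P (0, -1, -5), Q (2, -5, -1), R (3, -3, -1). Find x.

The plane through P, Q, R has equation −8x + 4y + 8z = -44.
Substituting S: (-8)x + (-36) = -44, so x = 1.

1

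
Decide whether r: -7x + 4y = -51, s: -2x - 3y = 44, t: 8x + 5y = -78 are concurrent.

No

Intersecting r and s: solving the 2×2 system gives (x, y) = (-23/29, -410/29).
Substitute into t: (8)(-23/29) + (5)(-410/29) = -2234/29.
But t requires -78 ≠ -2234/29, so the three lines have no common point.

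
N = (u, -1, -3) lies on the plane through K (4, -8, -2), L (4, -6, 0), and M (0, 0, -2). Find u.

The plane through K, L, M has equation −16x − 8y + 8z = -16.
Substituting N: (-16)u + (-16) = -16, so u = 0.

0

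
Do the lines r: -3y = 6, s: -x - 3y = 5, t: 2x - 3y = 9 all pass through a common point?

No

Lines aᵢx + bᵢy = cᵢ with pairwise distinct directions are concurrent exactly when det[aᵢ bᵢ cᵢ] = 0.
Here the determinant is -3.
Nonzero, so no common point exists.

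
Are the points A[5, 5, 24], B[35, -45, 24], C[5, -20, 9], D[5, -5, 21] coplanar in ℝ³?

No

With A as base: AB = (30, -50, 0), AC = (0, -25, -15), AD = (0, -10, -3).
AC × AD = (-75, 0, 0).
AB · (AC × AD) = -2250.
Since -2250 ≠ 0, the four points are not coplanar.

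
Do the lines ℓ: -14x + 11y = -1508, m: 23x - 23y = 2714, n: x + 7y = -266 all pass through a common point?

The three lines meet at one point iff the augmented coefficient matrix [aᵢ bᵢ cᵢ] has rank < 3, i.e. its determinant vanishes.
Here the determinant is 0.
It vanishes, so the lines are concurrent at (70, -48).

Yes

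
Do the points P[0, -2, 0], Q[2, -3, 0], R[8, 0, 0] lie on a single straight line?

No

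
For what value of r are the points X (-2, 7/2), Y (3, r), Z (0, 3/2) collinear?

The three points are collinear iff det[XY; XZ] = 0.
This determinant is linear in r: (-2)r + (-3) = 0, so r = -3/2.

-3/2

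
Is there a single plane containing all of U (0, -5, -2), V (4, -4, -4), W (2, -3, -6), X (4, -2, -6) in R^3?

No

The four points are coplanar iff the 3×3 determinant with rows UV, UW, UX is zero.
Rows: (4, 1, -2), (2, 2, -4), (4, 3, -4).
Expanding along the first row: (4)(4) − (1)(8) + (-2)(-2) = 12.
Nonzero ⇒ not coplanar.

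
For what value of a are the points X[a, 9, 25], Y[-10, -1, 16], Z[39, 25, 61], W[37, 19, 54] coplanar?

-14

Coplanarity ⇔ det[XY; XZ; XW] = 0.
Expanding, this is linear in a: (-88)a + (-1232) = 0.
So a = -14.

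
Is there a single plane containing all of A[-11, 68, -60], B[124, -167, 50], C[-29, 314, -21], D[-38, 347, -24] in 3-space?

With A as base: AB = (135, -235, 110), AC = (-18, 246, 39), AD = (-27, 279, 36).
AC × AD = (-2025, -405, 1620).
AB · (AC × AD) = 0.
The scalar triple product vanishes, so the four points are coplanar.

Yes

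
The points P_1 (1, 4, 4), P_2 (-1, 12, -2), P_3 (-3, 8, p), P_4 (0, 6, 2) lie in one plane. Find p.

-2

Normal to plane P_1P_2P_4: n = (-4, 2, 4); plane equation n·P = 20.
Requiring n·P_3 = 20: (4)p + (28) = 20.
So p = -2.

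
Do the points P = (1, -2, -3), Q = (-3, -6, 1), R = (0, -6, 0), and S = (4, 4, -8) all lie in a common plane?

Yes

A normal to the plane through P, Q, R is n = PQ × PR = (4, 8, 12).
The plane has equation n·X = -48. For S: n·S = -48.
Equal, so S lies in the plane and all four are coplanar.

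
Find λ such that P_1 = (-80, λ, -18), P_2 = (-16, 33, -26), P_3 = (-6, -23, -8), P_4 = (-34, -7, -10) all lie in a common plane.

33

The points are coplanar iff P_1P_2 · (P_1P_3 × P_1P_4) = 0.
Expanding, this is linear in λ: (484)λ + (-15972) = 0.
So λ = 33.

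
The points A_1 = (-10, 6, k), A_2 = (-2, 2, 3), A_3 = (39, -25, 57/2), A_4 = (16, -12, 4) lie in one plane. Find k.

The points are coplanar iff A_1A_2 · (A_1A_3 × A_1A_4) = 0.
Expanding, this is linear in k: (88)k + (704) = 0.
So k = -8.

-8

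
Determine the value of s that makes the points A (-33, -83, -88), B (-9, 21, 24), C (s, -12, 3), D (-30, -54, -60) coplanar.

Coplanarity ⇔ det[AB; AC; AD] = 0.
Expanding, this is linear in s: (336)s + (0) = 0.
So s = 0.

0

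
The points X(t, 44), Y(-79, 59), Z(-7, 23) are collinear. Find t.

Collinearity: (X − Y) must be parallel to (Z − Y) = (72, -36).
Cross-multiplying the components: (t − (-79))·(-36) = (-15)·(72).
Solving gives t = -49.

-49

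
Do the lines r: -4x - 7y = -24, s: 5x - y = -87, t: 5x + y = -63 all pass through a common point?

Intersecting r and s: solving the 2×2 system gives (x, y) = (-15, 12).
Substitute into t: (5)(-15) + (1)(12) = -63.
This equals -63, so (-15, 12) lies on all three lines and they are concurrent.

Yes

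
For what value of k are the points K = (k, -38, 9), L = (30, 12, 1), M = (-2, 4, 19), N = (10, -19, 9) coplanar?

Coplanarity ⇔ det[KL; KM; KN] = 0.
Expanding, this is linear in k: (-494)k + (2964) = 0.
So k = 6.

6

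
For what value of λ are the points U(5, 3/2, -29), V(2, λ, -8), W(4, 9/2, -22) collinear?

Collinearity requires UV × UW = 0; each component is linear in λ.
The x-component gives (7)λ + (-147/2) = 0, so λ = 21/2.
The remaining components then also vanish.

21/2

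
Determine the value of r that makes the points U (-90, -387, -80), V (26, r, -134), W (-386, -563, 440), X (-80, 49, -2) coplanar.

356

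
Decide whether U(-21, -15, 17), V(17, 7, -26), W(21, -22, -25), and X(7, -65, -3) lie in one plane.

Yes

With U as base: UV = (38, 22, -43), UW = (42, -7, -42), UX = (28, -50, -20).
UW × UX = (-1960, -336, -1904).
UV · (UW × UX) = 0.
The scalar triple product vanishes, so the four points are coplanar.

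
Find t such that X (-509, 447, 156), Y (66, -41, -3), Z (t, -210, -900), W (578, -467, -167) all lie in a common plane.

601

Coplanarity ⇔ det[XY; XZ; XW] = 0.
Expanding, this is linear in t: (-12298)t + (7391098) = 0.
So t = 601.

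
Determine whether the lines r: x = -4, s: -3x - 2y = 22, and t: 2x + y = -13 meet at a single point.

Lines aᵢx + bᵢy = cᵢ with pairwise distinct directions are concurrent exactly when det[aᵢ bᵢ cᵢ] = 0.
Here the determinant is 0.
It vanishes, so the lines are concurrent at (-4, -5).

Yes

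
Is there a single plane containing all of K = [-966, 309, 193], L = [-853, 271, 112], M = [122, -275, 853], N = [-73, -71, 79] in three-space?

A normal to the plane through K, L, M is n = KL × KM = (-72384, -162708, -24648).
The plane has equation n·P = 14889108. For N: n·N = 14889108.
Equal, so N lies in the plane and all four are coplanar.

Yes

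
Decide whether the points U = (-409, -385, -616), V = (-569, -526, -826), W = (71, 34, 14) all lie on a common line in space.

UV = (-160, -141, -210), UW = (480, 419, 630).
UV × UW = (-840, 0, 640).
The cross product is nonzero, so the points do not lie on one line.

No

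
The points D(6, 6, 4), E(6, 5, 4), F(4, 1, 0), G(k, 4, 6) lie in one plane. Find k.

The points are coplanar iff DE · (DF × DG) = 0.
Expanding, this is linear in k: (4)k + (-28) = 0.
So k = 7.

7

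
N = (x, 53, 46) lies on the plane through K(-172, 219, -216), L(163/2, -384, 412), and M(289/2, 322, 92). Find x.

-25

Coplanarity requires KL · (KM × KN) = 0.
KL = (507/2, -603, 628), KM = (633/2, 103, 308); the triple product is linear in x with coefficient -250408 and constant term -6260200.
Setting it to zero: x = -25.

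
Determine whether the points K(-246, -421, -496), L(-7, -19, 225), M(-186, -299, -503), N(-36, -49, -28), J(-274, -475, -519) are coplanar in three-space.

No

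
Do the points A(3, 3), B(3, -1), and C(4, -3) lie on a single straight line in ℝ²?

AB = (0, -4), AC = (1, -6).
If collinear, AC would be a scalar multiple of AB. But (0)·(-6) ≠ (-4)·(1) (difference 4), so they are not parallel; the points are not collinear.

No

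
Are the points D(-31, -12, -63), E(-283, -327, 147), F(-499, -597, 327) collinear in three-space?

Yes

DE = (-252, -315, 210), DF = (-468, -585, 390).
Each component of DF is 13/7 times the corresponding component of DE, so DF = 13/7·DE and the points are collinear.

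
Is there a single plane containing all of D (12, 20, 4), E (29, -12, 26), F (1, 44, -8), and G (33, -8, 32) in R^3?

The four points are coplanar iff the 3×3 determinant with rows DE, DF, DG is zero.
Rows: (17, -32, 22), (-11, 24, -12), (21, -28, 28).
Expanding along the first row: (17)(336) − (-32)(-56) + (22)(-196) = -392.
Nonzero ⇒ not coplanar.

No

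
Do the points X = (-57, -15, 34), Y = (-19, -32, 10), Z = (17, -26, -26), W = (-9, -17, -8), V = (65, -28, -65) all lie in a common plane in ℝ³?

The plane through X, Y, Z has normal n = XY × XZ = (756, 504, 840) and equation n·P = -22092.
Checking the remaining points: n·W = -22092, n·V = -19572.
Since n·V = -19572 ≠ -22092, V is off the plane and the points are not all coplanar.

No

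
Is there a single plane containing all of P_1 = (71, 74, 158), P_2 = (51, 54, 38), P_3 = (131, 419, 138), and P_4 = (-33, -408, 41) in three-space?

A normal to the plane through P_1, P_2, P_3 is n = P_1P_2 × P_1P_3 = (41800, -7600, -5700).
The plane has equation n·P = 1504800. For P_4: n·P_4 = 1487700.
1487700 ≠ 1504800, so P_4 is off the plane.

No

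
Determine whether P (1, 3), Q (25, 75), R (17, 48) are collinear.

No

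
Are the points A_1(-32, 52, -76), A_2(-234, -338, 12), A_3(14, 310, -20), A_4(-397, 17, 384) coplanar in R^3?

A normal to the plane through A_1, A_2, A_3 is n = A_1A_2 × A_1A_3 = (-44544, 15360, -34176).
The plane has equation n·P = 4821504. For A_4: n·A_4 = 4821504.
Equal, so A_4 lies in the plane and all four are coplanar.

Yes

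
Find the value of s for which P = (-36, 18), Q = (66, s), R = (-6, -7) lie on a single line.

-67

The three points are collinear iff det[PQ; PR] = 0.
This determinant is linear in s: (-30)s + (-2010) = 0, so s = -67.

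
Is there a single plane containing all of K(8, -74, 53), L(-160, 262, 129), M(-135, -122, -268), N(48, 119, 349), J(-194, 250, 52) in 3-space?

The plane through K, L, M has normal n = KL × KM = (-104208, -64796, 56112) and equation n·P = 6935176.
Checking the remaining points: n·N = 6870380, n·J = 6935176.
Since n·N = 6870380 ≠ 6935176, N is off the plane and the points are not all coplanar.

No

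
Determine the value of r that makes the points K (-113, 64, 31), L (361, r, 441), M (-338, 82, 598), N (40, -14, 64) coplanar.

-226

The points are coplanar iff KL · (KM × KN) = 0.
Expanding, this is linear in r: (94176)r + (21283776) = 0.
So r = -226.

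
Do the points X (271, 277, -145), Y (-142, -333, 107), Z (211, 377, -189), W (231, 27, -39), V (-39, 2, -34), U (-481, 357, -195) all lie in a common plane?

No

The plane through X, Y, Z has normal n = XY × XZ = (1640, -33292, -77900) and equation n·P = 2518056.
Checking the remaining points: n·W = 2518056, n·V = 2518056, n·U = 2516416.
Since n·U = 2516416 ≠ 2518056, U is off the plane and the points are not all coplanar.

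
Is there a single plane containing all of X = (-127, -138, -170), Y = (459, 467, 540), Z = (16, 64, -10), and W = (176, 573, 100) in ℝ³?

A normal to the plane through X, Y, Z is n = XY × XZ = (-46620, 7770, 31857).
The plane has equation n·P = -567210. For W: n·W = -567210.
Equal, so W lies in the plane and all four are coplanar.

Yes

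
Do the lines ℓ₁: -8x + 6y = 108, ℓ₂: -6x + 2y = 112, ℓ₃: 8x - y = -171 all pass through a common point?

No

Intersecting ℓ₁ and ℓ₂: solving the 2×2 system gives (x, y) = (-114/5, -62/5).
Substitute into ℓ₃: (8)(-114/5) + (-1)(-62/5) = -170.
But ℓ₃ requires -171 ≠ -170, so the three lines have no common point.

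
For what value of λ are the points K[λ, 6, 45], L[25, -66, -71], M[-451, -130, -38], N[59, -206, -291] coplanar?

-3

The points are coplanar iff KL · (KM × KN) = 0.
Expanding, this is linear in λ: (-18700)λ + (-56100) = 0.
So λ = -3.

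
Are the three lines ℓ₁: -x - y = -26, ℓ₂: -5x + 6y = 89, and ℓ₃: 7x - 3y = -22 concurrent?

No

Intersecting ℓ₁ and ℓ₂: solving the 2×2 system gives (x, y) = (67/11, 219/11).
Substitute into ℓ₃: (7)(67/11) + (-3)(219/11) = -188/11.
But ℓ₃ requires -22 ≠ -188/11, so the three lines have no common point.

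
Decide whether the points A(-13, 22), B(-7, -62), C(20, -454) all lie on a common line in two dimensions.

No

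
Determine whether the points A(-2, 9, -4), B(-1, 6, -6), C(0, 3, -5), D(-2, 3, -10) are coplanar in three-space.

No

With A as base: AB = (1, -3, -2), AC = (2, -6, -1), AD = (0, -6, -6).
AC × AD = (30, 12, -12).
AB · (AC × AD) = 18.
Since 18 ≠ 0, the four points are not coplanar.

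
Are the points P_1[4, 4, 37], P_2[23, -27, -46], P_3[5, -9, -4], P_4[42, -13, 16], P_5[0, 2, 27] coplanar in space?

Yes

The plane through P_1, P_2, P_3 has normal n = P_1P_2 × P_1P_3 = (192, 696, -216) and equation n·P = -4440.
Checking the remaining points: n·P_4 = -4440, n·P_5 = -4440.
All equal -4440, so all 5 points lie in one plane.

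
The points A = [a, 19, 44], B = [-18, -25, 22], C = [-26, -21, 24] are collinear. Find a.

Direction BC = (-8, 4, 2). From the y-coordinate of A, the parameter along the line is τ = (19 − (-25))/4 = 11.
Then a = (-18) + 11·(-8) = -106.

-106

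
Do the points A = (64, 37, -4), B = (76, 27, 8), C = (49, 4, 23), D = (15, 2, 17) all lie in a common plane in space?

The four points are coplanar iff the 3×3 determinant with rows AB, AC, AD is zero.
Rows: (12, -10, 12), (-15, -33, 27), (-49, -35, 21).
Expanding along the first row: (12)(252) − (-10)(1008) + (12)(-1092) = 0.
Zero determinant ⇒ coplanar.

Yes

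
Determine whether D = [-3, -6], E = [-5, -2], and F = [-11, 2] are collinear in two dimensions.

DE = (-2, 4), DF = (-8, 8).
If collinear, DF would be a scalar multiple of DE. But (-2)·(8) ≠ (4)·(-8) (difference 16), so they are not parallel; the points are not collinear.

No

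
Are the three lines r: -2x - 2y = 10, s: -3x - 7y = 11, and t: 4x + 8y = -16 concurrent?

Yes

Intersecting r and s: solving the 2×2 system gives (x, y) = (-6, 1).
Substitute into t: (4)(-6) + (8)(1) = -16.
This equals -16, so (-6, 1) lies on all three lines and they are concurrent.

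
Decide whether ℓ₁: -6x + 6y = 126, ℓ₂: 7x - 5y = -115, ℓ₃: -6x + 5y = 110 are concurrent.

Yes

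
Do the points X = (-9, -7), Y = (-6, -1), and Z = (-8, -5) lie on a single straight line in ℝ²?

XY = (3, 6), XZ = (1, 2).
Twice the signed area of △XYZ is (3)(2) − (6)(1) = 0.
The triangle is degenerate (zero area), so the points are collinear.

Yes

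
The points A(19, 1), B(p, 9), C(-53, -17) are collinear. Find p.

51

Collinearity: (B − A) must be parallel to (C − A) = (-72, -18).
Cross-multiplying the components: (p − 19)·(-18) = (8)·(-72).
Solving gives p = 51.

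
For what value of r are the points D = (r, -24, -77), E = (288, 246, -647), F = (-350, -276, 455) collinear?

-42

Direction EF = (-638, -522, 1102). From the y-coordinate of D, the parameter along the line is τ = (-24 − 246)/(-522) = 15/29.
Then r = 288 + 15/29·(-638) = -42.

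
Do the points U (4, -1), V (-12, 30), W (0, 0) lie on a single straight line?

No

UV = (-16, 31), UW = (-4, 1).
If collinear, UW would be a scalar multiple of UV. But (-16)·(1) ≠ (31)·(-4) (difference 108), so they are not parallel; the points are not collinear.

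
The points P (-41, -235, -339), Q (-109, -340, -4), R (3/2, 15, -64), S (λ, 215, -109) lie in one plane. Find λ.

65

Normal to plane PQR: n = (-112625, 65875/2, -25075/2); plane equation n·X = 1127525.
Requiring n·S = 1127525: (-112625)λ + (8448150) = 1127525.
So λ = 65.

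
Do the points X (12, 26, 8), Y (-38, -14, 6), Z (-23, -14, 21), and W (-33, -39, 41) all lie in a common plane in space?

Yes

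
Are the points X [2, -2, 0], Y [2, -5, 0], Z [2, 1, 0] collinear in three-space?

XY = (0, -3, 0), XZ = (0, 3, 0).
XY × XZ = (0, 0, 0).
The cross product vanishes, so the three points are collinear.

Yes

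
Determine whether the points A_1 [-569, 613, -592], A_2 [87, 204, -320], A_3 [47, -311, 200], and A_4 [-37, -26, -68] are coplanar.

No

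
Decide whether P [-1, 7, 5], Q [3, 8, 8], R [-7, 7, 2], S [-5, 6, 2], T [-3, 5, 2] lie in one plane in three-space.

The plane through P, Q, R has normal n = PQ × PR = (-3, -6, 6) and equation n·X = -9.
Checking the remaining points: n·S = -9, n·T = -9.
All equal -9, so all 5 points lie in one plane.

Yes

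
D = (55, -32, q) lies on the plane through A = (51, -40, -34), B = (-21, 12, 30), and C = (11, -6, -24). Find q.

-92

Coplanarity requires AB · (AC × AD) = 0.
AB = (-72, 52, 64), AC = (-40, 34, 10); the triple product is linear in q with coefficient -368 and constant term -33856.
Setting it to zero: q = -92.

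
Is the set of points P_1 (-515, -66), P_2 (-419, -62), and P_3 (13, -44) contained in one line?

P_1P_2 = (96, 4), P_1P_3 = (528, 22).
Checking proportionality: P_1P_3 = 11/2·P_1P_2, so the vectors are parallel and the points are collinear.

Yes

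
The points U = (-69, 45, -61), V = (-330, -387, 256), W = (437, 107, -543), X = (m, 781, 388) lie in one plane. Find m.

-686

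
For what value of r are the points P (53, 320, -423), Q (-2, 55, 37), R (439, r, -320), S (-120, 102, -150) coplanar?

The points are coplanar iff PQ · (PR × PS) = 0.
Expanding, this is linear in r: (64565)r + (-27956645) = 0.
So r = 433.

433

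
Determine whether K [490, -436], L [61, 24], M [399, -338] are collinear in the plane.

No

KL = (-429, 460), KM = (-91, 98).
det[KL; KM] = (-429)(98) − (460)(-91) = -182.
The determinant is nonzero, so they are not collinear.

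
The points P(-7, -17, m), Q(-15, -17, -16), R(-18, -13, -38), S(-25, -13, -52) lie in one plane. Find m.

0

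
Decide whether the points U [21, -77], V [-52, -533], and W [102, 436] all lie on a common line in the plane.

UV = (-73, -456), UW = (81, 513).
Twice the signed area of △UVW is (-73)(513) − (-456)(81) = -513.
The area is nonzero, so the three points are not collinear.

No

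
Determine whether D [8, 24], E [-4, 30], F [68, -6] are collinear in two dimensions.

DE = (-12, 6), DF = (60, -30).
det[DE; DF] = (-12)(-30) − (6)(60) = 0.
The determinant is zero, so the points are collinear.

Yes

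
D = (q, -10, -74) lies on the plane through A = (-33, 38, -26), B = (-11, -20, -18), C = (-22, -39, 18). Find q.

15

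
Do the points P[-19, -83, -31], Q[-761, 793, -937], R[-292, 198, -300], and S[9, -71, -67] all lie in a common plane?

Yes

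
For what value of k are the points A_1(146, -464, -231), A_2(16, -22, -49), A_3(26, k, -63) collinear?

Collinearity requires A_1A_2 × A_1A_3 = 0; each component is linear in k.
The x-component gives (-182)k + (-10192) = 0, so k = -56.
The remaining components then also vanish.

-56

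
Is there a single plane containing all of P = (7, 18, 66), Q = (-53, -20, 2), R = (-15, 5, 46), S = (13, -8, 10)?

A normal to the plane through P, Q, R is n = PQ × PR = (-72, 208, -56).
The plane has equation n·X = -456. For S: n·S = -3160.
-3160 ≠ -456, so S is off the plane.

No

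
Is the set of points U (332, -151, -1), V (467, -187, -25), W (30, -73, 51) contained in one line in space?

UV = (135, -36, -24), UW = (-302, 78, 52).
UV × UW = (0, 228, -342).
The cross product is nonzero, so the points do not lie on one line.

No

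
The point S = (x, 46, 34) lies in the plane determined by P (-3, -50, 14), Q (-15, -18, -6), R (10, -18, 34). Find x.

11

A normal to the plane is n = PQ × PR = (1280, -20, -800).
S lies in the plane iff n · PS = 0.
This gives (1280)x + (-14080) = 0, so x = 11.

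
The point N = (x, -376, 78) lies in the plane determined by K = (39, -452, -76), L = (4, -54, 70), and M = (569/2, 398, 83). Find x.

Coplanarity requires KL · (KM × KN) = 0.
KL = (-35, 398, 146), KM = (491/2, 850, 159); the triple product is linear in x with coefficient -60818 and constant term -14109776.
Setting it to zero: x = -232.

-232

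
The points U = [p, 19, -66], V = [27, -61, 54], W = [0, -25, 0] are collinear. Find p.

-33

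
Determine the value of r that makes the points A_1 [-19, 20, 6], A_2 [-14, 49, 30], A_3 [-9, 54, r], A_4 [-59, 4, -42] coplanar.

The points are coplanar iff A_1A_2 · (A_1A_3 × A_1A_4) = 0.
Expanding, this is linear in r: (-1080)r + (41040) = 0.
So r = 38.

38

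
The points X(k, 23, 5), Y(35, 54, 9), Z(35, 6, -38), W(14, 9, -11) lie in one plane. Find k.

The points are coplanar iff XY · (XZ × XW) = 0.
Expanding, this is linear in k: (1155)k + (-13860) = 0.
So k = 12.

12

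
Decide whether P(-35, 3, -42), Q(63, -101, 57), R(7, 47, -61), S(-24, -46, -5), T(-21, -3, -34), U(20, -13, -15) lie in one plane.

The plane through P, Q, R has normal n = PQ × PR = (-2380, 6020, 8680) and equation n·X = -263200.
Checking the remaining points: n·S = -263200, n·T = -263200, n·U = -256060.
Since n·U = -256060 ≠ -263200, U is off the plane and the points are not all coplanar.

No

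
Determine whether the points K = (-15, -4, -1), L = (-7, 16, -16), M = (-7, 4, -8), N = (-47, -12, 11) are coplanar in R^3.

A normal to the plane through K, L, M is n = KL × KM = (-20, -64, -96).
The plane has equation n·P = 652. For N: n·N = 652.
Equal, so N lies in the plane and all four are coplanar.

Yes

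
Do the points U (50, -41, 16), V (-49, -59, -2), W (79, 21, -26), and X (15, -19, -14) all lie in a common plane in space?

Yes

The four points are coplanar iff the 3×3 determinant with rows UV, UW, UX is zero.
Rows: (-99, -18, -18), (29, 62, -42), (-35, 22, -30).
Expanding along the first row: (-99)(-936) − (-18)(-2340) + (-18)(2808) = 0.
Zero determinant ⇒ coplanar.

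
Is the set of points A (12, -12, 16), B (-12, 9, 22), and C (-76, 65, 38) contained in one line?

Yes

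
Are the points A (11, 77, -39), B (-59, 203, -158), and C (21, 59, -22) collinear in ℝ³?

Yes

AB = (-70, 126, -119), AC = (10, -18, 17).
Each component of AC is -1/7 times the corresponding component of AB, so AC = -1/7·AB and the points are collinear.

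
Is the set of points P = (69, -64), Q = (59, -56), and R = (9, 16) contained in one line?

No

PQ = (-10, 8), PR = (-60, 80).
det[PQ; PR] = (-10)(80) − (8)(-60) = -320.
The determinant is nonzero, so they are not collinear.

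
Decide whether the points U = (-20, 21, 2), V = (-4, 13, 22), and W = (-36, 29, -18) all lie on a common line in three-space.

Yes

UV = (16, -8, 20), UW = (-16, 8, -20).
UV × UW = (0, 0, 0).
The cross product vanishes, so the three points are collinear.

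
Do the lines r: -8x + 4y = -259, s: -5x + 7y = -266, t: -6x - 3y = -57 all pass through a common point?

Intersecting r and s: solving the 2×2 system gives (x, y) = (749/36, -833/36).
Substitute into t: (-6)(749/36) + (-3)(-833/36) = -665/12.
But t requires -57 ≠ -665/12, so the three lines have no common point.

No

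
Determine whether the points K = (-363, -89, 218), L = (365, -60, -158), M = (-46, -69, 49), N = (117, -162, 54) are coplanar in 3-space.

A normal to the plane through K, L, M is n = KL × KM = (2619, 3840, 5367).
The plane has equation n·P = -122451. For N: n·N = -25839.
-25839 ≠ -122451, so N is off the plane.

No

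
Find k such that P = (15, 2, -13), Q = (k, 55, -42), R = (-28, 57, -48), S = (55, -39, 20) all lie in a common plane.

-21

Normal to plane PRS: n = (380, 19, -437); plane equation n·X = 11419.
Requiring n·Q = 11419: (380)k + (19399) = 11419.
So k = -21.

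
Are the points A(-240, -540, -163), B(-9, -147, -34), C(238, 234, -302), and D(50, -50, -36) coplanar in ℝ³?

Yes

The four points are coplanar iff the 3×3 determinant with rows AB, AC, AD is zero.
Rows: (231, 393, 129), (478, 774, -139), (290, 490, 127).
Expanding along the first row: (231)(166408) − (393)(101016) + (129)(9760) = 0.
Zero determinant ⇒ coplanar.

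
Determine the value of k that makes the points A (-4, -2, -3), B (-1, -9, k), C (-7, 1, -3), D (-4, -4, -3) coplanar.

The points are coplanar iff AB · (AC × AD) = 0.
Expanding, this is linear in k: (6)k + (18) = 0.
So k = -3.

-3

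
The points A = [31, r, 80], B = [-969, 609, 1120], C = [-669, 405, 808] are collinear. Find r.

-71

Direction BC = (300, -204, -312). From the x-coordinate of A, the parameter along the line is τ = (31 − (-969))/300 = 10/3.
Then r = 609 + 10/3·(-204) = -71.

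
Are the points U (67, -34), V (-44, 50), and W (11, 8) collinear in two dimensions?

No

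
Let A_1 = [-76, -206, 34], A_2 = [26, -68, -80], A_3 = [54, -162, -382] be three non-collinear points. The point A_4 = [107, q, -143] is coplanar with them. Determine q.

55

The plane through A_1, A_2, A_3 has equation −52392x + 27612y − 13452z = -2163648.
Substituting A_4: (27612)q + (-3682308) = -2163648, so q = 55.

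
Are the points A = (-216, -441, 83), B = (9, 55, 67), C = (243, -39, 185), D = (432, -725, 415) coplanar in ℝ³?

Yes

With A as base: AB = (225, 496, -16), AC = (459, 402, 102), AD = (648, -284, 332).
AC × AD = (162432, -86292, -390852).
AB · (AC × AD) = 0.
The scalar triple product vanishes, so the four points are coplanar.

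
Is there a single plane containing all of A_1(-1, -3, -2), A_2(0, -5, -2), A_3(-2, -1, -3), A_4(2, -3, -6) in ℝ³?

The four points are coplanar iff the 3×3 determinant with rows A_1A_2, A_1A_3, A_1A_4 is zero.
Rows: (1, -2, 0), (-1, 2, -1), (3, 0, -4).
Expanding along the first row: (1)(-8) − (-2)(7) + (0)(-6) = 6.
Nonzero ⇒ not coplanar.

No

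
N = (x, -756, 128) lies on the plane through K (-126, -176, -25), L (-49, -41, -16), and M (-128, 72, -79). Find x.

-67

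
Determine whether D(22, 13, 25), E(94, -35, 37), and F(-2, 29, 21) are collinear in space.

Yes

DE = (72, -48, 12), DF = (-24, 16, -4).
DE × DF = (0, 0, 0).
The cross product vanishes, so the three points are collinear.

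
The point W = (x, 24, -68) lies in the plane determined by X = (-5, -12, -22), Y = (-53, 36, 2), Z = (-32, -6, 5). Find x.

Coplanarity requires XY · (XZ × XW) = 0.
XY = (-48, 48, 24), XZ = (-27, 6, 27); the triple product is linear in x with coefficient 1152 and constant term -17280.
Setting it to zero: x = 15.

15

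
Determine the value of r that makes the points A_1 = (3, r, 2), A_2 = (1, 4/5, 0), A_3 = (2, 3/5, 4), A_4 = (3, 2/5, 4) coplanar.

2/5

Coplanarity ⇔ det[A_1A_2; A_1A_3; A_1A_4] = 0.
Expanding, this is linear in r: (-4)r + (8/5) = 0.
So r = 2/5.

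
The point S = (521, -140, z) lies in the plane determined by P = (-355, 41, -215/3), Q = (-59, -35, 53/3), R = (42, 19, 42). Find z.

568/3

Coplanarity requires PQ · (PR × PS) = 0.
PQ = (296, -76, 268/3), PR = (397, -22, 341/3); the triple product is linear in z with coefficient 23660 and constant term -13438880/3.
Setting it to zero: z = 568/3.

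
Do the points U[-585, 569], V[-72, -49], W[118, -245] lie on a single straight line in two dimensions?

No

UV = (513, -618), UW = (703, -814).
If collinear, UW would be a scalar multiple of UV. But (513)·(-814) ≠ (-618)·(703) (difference 16872), so they are not parallel; the points are not collinear.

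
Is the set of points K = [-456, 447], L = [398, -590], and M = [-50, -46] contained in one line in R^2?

Yes

KL = (854, -1037), KM = (406, -493).
det[KL; KM] = (854)(-493) − (-1037)(406) = 0.
The determinant is zero, so the points are collinear.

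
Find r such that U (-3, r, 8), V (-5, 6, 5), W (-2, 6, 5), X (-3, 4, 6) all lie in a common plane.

The points are coplanar iff UV · (UW × UX) = 0.
Expanding, this is linear in r: (3)r + (0) = 0.
So r = 0.

0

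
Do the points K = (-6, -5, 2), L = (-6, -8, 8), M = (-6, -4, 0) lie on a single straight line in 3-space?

Yes

KL = (0, -3, 6), KM = (0, 1, -2).
KL × KM = (0, 0, 0).
The cross product vanishes, so the three points are collinear.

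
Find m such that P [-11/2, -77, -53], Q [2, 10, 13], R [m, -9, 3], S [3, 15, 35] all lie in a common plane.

1/2

The points are coplanar iff PQ · (PR × PS) = 0.
Expanding, this is linear in m: (-1584)m + (792) = 0.
So m = 1/2.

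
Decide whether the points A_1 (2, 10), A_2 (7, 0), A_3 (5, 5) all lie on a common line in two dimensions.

No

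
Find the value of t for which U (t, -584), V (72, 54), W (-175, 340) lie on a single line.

Collinearity: (U − V) must be parallel to (W − V) = (-247, 286).
Cross-multiplying the components: (t − 72)·(286) = (-638)·(-247).
Solving gives t = 623.

623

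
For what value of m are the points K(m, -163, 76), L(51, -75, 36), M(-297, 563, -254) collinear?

Direction LM = (-348, 638, -290). From the y-coordinate of K, the parameter along the line is τ = (-163 − (-75))/638 = -4/29.
Then m = 51 + (-4/29)·(-348) = 99.

99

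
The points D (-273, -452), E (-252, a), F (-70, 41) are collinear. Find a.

Collinearity: (E − D) must be parallel to (F − D) = (203, 493).
Cross-multiplying the components: (a − (-452))·(203) = (21)·(493).
Solving gives a = -401.

-401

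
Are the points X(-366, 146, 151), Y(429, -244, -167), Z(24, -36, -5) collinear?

No

XY = (795, -390, -318), XZ = (390, -182, -156).
Comparing components 2 and 3: (-390)(-156) − (-318)(-182) = 2964 ≠ 0, so XY and XZ are not parallel and the points are not collinear.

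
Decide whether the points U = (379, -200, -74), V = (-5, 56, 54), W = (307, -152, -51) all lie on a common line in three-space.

No

UV = (-384, 256, 128), UW = (-72, 48, 23).
Comparing components 2 and 3: (256)(23) − (128)(48) = -256 ≠ 0, so UV and UW are not parallel and the points are not collinear.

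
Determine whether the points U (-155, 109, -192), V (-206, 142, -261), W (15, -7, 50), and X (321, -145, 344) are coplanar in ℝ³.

With U as base: UV = (-51, 33, -69), UW = (170, -116, 242), UX = (476, -254, 536).
UW × UX = (-708, 24072, 12036).
UV · (UW × UX) = 0.
The scalar triple product vanishes, so the four points are coplanar.

Yes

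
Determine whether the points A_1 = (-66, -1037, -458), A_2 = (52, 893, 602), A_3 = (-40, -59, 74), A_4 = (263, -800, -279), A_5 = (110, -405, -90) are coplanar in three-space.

No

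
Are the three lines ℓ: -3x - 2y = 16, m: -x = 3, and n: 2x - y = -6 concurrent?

The three lines meet at one point iff the augmented coefficient matrix [aᵢ bᵢ cᵢ] has rank < 3, i.e. its determinant vanishes.
Here the determinant is 7.
Nonzero, so no common point exists.

No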